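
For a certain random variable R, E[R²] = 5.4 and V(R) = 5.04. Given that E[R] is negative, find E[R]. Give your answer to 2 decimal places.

-0.60

(E[R])² = E[R²] − V(R) = 5.4 − 5.04 = 0.36
E[R] = −√0.36 = -0.6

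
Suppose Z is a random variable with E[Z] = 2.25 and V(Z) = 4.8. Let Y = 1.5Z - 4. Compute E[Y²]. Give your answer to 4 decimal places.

E[1.5Z - 4] = 1.5·2.25 − 4 = -0.625
V(1.5Z - 4) = (1.5)²·4.8 = 10.8
E[Y²] = V(Y) + (E[Y])² = 10.8 + (-0.625)² = 11.190625

11.1906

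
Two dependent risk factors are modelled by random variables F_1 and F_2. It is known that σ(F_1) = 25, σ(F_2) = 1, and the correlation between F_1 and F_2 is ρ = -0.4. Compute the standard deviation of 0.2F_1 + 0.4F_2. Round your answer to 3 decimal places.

4.854

Var(F_1) = (25)² = 625;  Var(F_2) = (1)² = 1
cov(F_1,F_2) = ρ·σ(F_1)·σ(F_2) = -0.4·25·1 = -10
Var(0.2F_1 + 0.4F_2) = (0.2)²·Var(F_1) + (0.4)²·Var(F_2) + 2·(0.2)·(0.4)·cov(F_1,F_2)
= 0.04·625 + 0.16·1 + 0.16·-10 = 23.56
σ(0.2F_1 + 0.4F_2) = √23.56 ≈ 4.854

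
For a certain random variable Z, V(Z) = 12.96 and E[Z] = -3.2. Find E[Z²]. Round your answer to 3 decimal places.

E[Z²] = V(Z) + (E[Z])² = 12.96 + (-3.2)² = 23.2

23.200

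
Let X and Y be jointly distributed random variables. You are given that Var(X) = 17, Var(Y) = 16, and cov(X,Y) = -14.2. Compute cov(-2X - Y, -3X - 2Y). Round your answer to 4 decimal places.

cov(-2X - Y, -3X - 2Y) = (-2)(-3)Var(X) + (-1)(-2)Var(Y) + [(-2)(-2) + (-1)(-3)]cov(X,Y)
= 6·17 + 2·16 + 7·-14.2 = 34.6

34.6000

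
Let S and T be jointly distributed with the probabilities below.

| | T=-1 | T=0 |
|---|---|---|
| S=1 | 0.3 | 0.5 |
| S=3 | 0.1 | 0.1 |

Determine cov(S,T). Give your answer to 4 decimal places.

-0.0400

E[S] = 1.4,  E[T] = -0.4
E[ST] = -0.6
cov(S,T) = E[ST] − E[S]E[T] = -0.6 − (1.4)(-0.4) = -0.04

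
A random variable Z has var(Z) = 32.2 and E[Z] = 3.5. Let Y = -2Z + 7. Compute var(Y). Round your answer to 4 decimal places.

128.8000

var(-2Z + 7) = (-2)²·var(Z) = 4·32.2 = 128.8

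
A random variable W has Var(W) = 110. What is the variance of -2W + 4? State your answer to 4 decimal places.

Var(-2W + 4) = (-2)²·Var(W) = 4·110 = 440

440.0000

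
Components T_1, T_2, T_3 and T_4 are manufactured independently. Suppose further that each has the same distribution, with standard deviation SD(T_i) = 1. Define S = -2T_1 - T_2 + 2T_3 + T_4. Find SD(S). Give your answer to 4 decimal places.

3.1623

Var(T_i) = (1)² = 1
By independence, Var(S) = (-2)²Var(T_1) + (-1)²Var(T_2) + (2)²Var(T_3) + (1)²Var(T_4)
= (-2)²·1 + (-1)²·1 + (2)²·1 + (1)²·1 = 10
SD(S) = √10 ≈ 3.1623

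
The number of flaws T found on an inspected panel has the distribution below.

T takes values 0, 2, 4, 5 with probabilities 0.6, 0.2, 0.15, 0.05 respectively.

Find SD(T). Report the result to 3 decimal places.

E[T] = (0)(0.6) + (2)(0.2) + (4)(0.15) + (5)(0.05) = 1.25
E[T²] = (0)²(0.6) + (2)²(0.2) + (4)²(0.15) + (5)²(0.05) = 4.45
Var(T) = E[T²] − (E[T])² = 4.45 − (1.25)² = 2.8875
SD(T) = √2.8875 ≈ 1.699

1.699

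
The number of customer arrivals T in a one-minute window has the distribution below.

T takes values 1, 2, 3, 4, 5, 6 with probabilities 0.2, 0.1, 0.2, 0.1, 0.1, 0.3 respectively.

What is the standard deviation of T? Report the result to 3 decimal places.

E[T] = (1)(0.2) + (2)(0.1) + (3)(0.2) + (4)(0.1) + (5)(0.1) + (6)(0.3) = 3.7
E[T²] = (1)²(0.2) + (2)²(0.1) + (3)²(0.2) + (4)²(0.1) + (5)²(0.1) + (6)²(0.3) = 17.3
Var(T) = E[T²] − (E[T])² = 17.3 − (3.7)² = 3.61
SD(T) = √3.61 ≈ 1.900

1.900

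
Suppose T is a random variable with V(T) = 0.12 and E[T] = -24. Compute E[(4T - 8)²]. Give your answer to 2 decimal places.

E[4T - 8] = 4·-24 − 8 = -104
V(4T - 8) = (4)²·0.12 = 1.92
E[(4T - 8)²] = V((4T - 8)) + (E[(4T - 8)])² = 1.92 + (-104)² = 10817.92

10817.92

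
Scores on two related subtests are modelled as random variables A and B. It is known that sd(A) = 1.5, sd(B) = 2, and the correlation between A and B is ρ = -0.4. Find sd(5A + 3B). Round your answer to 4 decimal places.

var(A) = (1.5)² = 2.25;  var(B) = (2)² = 4
Cov(A,B) = ρ·sd(A)·sd(B) = -0.4·1.5·2 = -1.2
var(5A + 3B) = (5)²·var(A) + (3)²·var(B) + 2·(5)·(3)·Cov(A,B)
= 25·2.25 + 9·4 + 30·-1.2 = 56.25
sd(5A + 3B) = √56.25 ≈ 7.5000

7.5000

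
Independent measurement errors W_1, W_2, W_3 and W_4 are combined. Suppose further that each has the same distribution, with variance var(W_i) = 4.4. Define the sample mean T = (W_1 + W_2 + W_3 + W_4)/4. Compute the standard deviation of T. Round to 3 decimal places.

1.049

By independence, var(T) = (0.25)²var(W_1) + (0.25)²var(W_2) + (0.25)²var(W_3) + (0.25)²var(W_4)
= (0.25)²·4.4 + (0.25)²·4.4 + (0.25)²·4.4 + (0.25)²·4.4 = 1.1
σ(T) = √1.1 ≈ 1.049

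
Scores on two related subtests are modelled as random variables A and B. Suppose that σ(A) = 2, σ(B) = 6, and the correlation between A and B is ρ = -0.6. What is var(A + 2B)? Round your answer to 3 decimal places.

119.200

var(A) = (2)² = 4;  var(B) = (6)² = 36
Cov(A,B) = ρ·σ(A)·σ(B) = -0.6·2·6 = -7.2
var(A + 2B) = (1)²·var(A) + (2)²·var(B) + 2·(1)·(2)·Cov(A,B)
= 1·4 + 4·36 + 4·-7.2 = 119.2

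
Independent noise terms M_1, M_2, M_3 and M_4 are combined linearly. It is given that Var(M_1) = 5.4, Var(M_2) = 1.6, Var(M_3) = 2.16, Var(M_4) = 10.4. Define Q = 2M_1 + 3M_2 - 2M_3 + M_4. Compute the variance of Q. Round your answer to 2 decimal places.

55.04

By independence, Var(Q) = (2)²Var(M_1) + (3)²Var(M_2) + (-2)²Var(M_3) + (1)²Var(M_4)
= (2)²·5.4 + (3)²·1.6 + (-2)²·2.16 + (1)²·10.4 = 55.04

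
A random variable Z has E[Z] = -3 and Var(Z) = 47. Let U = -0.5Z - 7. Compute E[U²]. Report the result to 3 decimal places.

E[-0.5Z - 7] = -0.5·-3 − 7 = -5.5
Var(-0.5Z - 7) = (-0.5)²·47 = 11.75
E[U²] = Var(U) + (E[U])² = 11.75 + (-5.5)² = 42

42.000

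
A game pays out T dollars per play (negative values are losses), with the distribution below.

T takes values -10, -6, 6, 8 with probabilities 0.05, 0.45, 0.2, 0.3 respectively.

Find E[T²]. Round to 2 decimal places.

47.60

E[T²] = (-10)²(0.05) + (-6)²(0.45) + (6)²(0.2) + (8)²(0.3) = 47.6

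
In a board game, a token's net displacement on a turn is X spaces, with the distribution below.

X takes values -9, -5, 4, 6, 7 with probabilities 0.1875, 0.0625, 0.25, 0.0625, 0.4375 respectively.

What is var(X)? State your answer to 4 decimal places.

38.4961

E[X] = (-9)(0.1875) + (-5)(0.0625) + (4)(0.25) + (6)(0.0625) + (7)(0.4375) = 2.4375
E[X²] = (-9)²(0.1875) + (-5)²(0.0625) + (4)²(0.25) + (6)²(0.0625) + (7)²(0.4375) = 44.4375
var(X) = E[X²] − (E[X])² = 44.4375 − (2.4375)² = 38.49609375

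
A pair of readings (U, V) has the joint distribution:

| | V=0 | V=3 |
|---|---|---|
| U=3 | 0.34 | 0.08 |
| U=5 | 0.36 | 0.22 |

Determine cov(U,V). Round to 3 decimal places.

E[U] = 4.16,  E[V] = 0.9
E[UV] = 4.02
cov(U,V) = E[UV] − E[U]E[V] = 4.02 − (4.16)(0.9) = 0.276

0.276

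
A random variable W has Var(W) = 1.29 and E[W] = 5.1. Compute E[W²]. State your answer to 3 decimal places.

E[W²] = Var(W) + (E[W])² = 1.29 + (5.1)² = 27.3

27.300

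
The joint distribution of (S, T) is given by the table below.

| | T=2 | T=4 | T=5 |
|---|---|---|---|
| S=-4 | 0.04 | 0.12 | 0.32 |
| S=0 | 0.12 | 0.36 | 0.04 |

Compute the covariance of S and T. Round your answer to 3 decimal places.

-0.883

E[S] = -1.92,  E[T] = 4.04
E[ST] = -8.64
cov(S,T) = E[ST] − E[S]E[T] = -8.64 − (-1.92)(4.04) = -0.8832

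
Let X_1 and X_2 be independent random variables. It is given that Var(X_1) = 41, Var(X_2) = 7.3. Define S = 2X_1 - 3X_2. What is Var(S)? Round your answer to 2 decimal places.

By independence, Var(S) = (2)²Var(X_1) + (-3)²Var(X_2)
= (2)²·41 + (-3)²·7.3 = 229.7

229.70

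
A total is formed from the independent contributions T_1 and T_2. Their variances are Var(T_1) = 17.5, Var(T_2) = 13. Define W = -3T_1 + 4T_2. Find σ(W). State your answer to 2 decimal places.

19.12

By independence, Var(W) = (-3)²Var(T_1) + (4)²Var(T_2)
= (-3)²·17.5 + (4)²·13 = 365.5
σ(W) = √365.5 ≈ 19.12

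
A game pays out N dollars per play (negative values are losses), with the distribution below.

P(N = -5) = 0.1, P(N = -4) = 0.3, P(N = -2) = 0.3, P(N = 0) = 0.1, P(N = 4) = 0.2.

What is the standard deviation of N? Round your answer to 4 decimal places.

E[N] = (-5)(0.1) + (-4)(0.3) + (-2)(0.3) + (0)(0.1) + (4)(0.2) = -1.5
E[N²] = (-5)²(0.1) + (-4)²(0.3) + (-2)²(0.3) + (0)²(0.1) + (4)²(0.2) = 11.7
Var(N) = E[N²] − (E[N])² = 11.7 − (-1.5)² = 9.45
SD(N) = √9.45 ≈ 3.0741

3.0741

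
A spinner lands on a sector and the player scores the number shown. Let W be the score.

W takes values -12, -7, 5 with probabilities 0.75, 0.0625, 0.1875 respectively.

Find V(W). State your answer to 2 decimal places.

E[W] = (-12)(0.75) + (-7)(0.0625) + (5)(0.1875) = -8.5
E[W²] = (-12)²(0.75) + (-7)²(0.0625) + (5)²(0.1875) = 115.75
V(W) = E[W²] − (E[W])² = 115.75 − (-8.5)² = 43.5

43.50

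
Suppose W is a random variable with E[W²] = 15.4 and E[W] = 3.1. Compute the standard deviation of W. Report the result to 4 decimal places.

2.4062

Var(W) = 15.4 − (3.1)² = 5.79
SD(W) = √5.79 ≈ 2.4062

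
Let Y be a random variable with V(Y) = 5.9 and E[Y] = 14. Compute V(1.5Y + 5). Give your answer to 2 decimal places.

V(1.5Y + 5) = (1.5)²·V(Y) = 2.25·5.9 = 13.275

13.28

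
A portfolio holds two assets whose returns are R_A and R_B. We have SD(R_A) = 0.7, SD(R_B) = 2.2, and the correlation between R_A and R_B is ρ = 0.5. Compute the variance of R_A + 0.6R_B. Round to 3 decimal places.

V(R_A) = (0.7)² = 0.49;  V(R_B) = (2.2)² = 4.84
Cov(R_A,R_B) = ρ·SD(R_A)·SD(R_B) = 0.5·0.7·2.2 = 0.77
V(R_A + 0.6R_B) = (1)²·V(R_A) + (0.6)²·V(R_B) + 2·(1)·(0.6)·Cov(R_A,R_B)
= 1·0.49 + 0.36·4.84 + 1.2·0.77 = 3.1564

3.156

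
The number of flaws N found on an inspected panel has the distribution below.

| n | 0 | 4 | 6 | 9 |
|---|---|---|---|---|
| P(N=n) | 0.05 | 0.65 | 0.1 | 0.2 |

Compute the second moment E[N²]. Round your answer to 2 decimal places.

E[N²] = (0)²(0.05) + (4)²(0.65) + (6)²(0.1) + (9)²(0.2) = 30.2

30.20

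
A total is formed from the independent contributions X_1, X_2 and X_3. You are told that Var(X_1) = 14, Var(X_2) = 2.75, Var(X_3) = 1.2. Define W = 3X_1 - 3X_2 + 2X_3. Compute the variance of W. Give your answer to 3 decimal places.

By independence, Var(W) = (3)²Var(X_1) + (-3)²Var(X_2) + (2)²Var(X_3)
= (3)²·14 + (-3)²·2.75 + (2)²·1.2 = 155.55

155.550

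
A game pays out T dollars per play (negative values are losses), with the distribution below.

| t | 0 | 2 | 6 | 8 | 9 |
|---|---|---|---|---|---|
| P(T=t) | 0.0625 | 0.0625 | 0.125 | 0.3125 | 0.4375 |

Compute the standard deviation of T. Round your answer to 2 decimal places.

2.59

E[T] = (0)(0.0625) + (2)(0.0625) + (6)(0.125) + (8)(0.3125) + (9)(0.4375) = 7.3125
E[T²] = (0)²(0.0625) + (2)²(0.0625) + (6)²(0.125) + (8)²(0.3125) + (9)²(0.4375) = 60.1875
Var(T) = E[T²] − (E[T])² = 60.1875 − (7.3125)² = 6.71484375
SD(T) = √6.71484375 ≈ 2.59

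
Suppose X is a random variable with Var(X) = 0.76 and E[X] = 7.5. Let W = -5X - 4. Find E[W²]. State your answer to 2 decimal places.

E[-5X - 4] = -5·7.5 − 4 = -41.5
Var(-5X - 4) = (-5)²·0.76 = 19
E[W²] = Var(W) + (E[W])² = 19 + (-41.5)² = 1741.25

1741.25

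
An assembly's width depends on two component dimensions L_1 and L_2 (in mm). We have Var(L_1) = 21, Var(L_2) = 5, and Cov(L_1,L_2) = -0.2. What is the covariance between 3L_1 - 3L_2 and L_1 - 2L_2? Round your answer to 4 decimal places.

Cov(3L_1 - 3L_2, L_1 - 2L_2) = (3)(1)Var(L_1) + (-3)(-2)Var(L_2) + [(3)(-2) + (-3)(1)]Cov(L_1,L_2)
= 3·21 + 6·5 + -9·-0.2 = 94.8

94.8000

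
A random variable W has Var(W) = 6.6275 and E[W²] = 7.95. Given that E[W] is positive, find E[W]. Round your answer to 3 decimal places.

1.150

(E[W])² = E[W²] − Var(W) = 7.95 − 6.6275 = 1.3225
E[W] = √1.3225 = 1.15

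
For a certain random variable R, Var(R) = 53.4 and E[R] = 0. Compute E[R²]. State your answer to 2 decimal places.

53.40

E[R²] = Var(R) + (E[R])² = 53.4 + (0)² = 53.4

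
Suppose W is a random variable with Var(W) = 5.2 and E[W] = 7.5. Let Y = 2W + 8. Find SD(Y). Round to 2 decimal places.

4.56

Var(2W + 8) = (2)²·5.2 = 20.8
SD(Y) = √20.8 ≈ 4.56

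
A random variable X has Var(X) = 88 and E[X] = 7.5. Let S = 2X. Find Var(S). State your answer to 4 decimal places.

Var(2X) = (2)²·Var(X) = 4·88 = 352

352.0000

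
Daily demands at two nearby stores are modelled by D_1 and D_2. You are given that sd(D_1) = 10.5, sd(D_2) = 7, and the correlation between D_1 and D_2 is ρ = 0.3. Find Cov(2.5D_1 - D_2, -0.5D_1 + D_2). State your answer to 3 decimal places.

var(D_1) = (10.5)² = 110.25;  var(D_2) = (7)² = 49
Cov(D_1,D_2) = ρ·sd(D_1)·sd(D_2) = 0.3·10.5·7 = 22.05
Cov(2.5D_1 - D_2, -0.5D_1 + D_2) = (2.5)(-0.5)var(D_1) + (-1)(1)var(D_2) + [(2.5)(1) + (-1)(-0.5)]Cov(D_1,D_2)
= -1.25·110.25 + -1·49 + 3·22.05 = -120.6625

-120.663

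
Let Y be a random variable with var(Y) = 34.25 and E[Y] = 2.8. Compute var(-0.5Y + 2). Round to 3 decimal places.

var(-0.5Y + 2) = (-0.5)²·var(Y) = 0.25·34.25 = 8.5625

8.563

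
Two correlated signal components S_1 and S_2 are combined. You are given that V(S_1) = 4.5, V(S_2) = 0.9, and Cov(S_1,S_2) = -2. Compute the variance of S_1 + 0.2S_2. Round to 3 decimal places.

V(S_1 + 0.2S_2) = (1)²·V(S_1) + (0.2)²·V(S_2) + 2·(1)·(0.2)·Cov(S_1,S_2)
= 1·4.5 + 0.04·0.9 + 0.4·-2 = 3.736

3.736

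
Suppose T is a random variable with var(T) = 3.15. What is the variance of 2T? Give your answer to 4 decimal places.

12.6000

var(2T) = (2)²·var(T) = 4·3.15 = 12.6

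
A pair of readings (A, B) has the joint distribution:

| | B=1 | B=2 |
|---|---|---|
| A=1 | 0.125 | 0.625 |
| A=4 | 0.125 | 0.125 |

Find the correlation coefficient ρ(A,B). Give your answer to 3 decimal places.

E[A] = 1.75,  E[B] = 1.75
E[AB] = 2.875
cov(A,B) = E[AB] − E[A]E[B] = 2.875 − (1.75)(1.75) = -0.1875
Var(A) = 1.6875,  Var(B) = 0.1875
ρ = -0.1875 / √(1.6875·0.1875) ≈ -0.333

-0.333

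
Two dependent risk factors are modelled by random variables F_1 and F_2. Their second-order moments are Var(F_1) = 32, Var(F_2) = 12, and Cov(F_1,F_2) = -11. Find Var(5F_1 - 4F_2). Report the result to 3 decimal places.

1432.000

Var(5F_1 - 4F_2) = (5)²·Var(F_1) + (-4)²·Var(F_2) + 2·(5)·(-4)·Cov(F_1,F_2)
= 25·32 + 16·12 + -40·-11 = 1432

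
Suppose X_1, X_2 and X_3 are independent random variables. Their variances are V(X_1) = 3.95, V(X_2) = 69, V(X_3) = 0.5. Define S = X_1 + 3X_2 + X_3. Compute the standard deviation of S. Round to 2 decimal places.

By independence, V(S) = (1)²V(X_1) + (3)²V(X_2) + (1)²V(X_3)
= (1)²·3.95 + (3)²·69 + (1)²·0.5 = 625.45
sd(S) = √625.45 ≈ 25.01

25.01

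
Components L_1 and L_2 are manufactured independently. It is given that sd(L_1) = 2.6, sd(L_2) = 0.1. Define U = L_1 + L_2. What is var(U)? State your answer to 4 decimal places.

var(L_1) = 6.76, var(L_2) = 0.01
By independence, var(U) = (1)²var(L_1) + (1)²var(L_2)
= (1)²·6.76 + (1)²·0.01 = 6.77

6.7700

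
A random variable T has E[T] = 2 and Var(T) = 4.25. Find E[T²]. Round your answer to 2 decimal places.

8.25

E[T²] = Var(T) + (E[T])² = 4.25 + (2)² = 8.25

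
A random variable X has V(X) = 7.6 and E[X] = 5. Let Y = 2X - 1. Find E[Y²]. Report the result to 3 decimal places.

111.400

E[2X - 1] = 2·5 − 1 = 9
V(2X - 1) = (2)²·7.6 = 30.4
E[Y²] = V(Y) + (E[Y])² = 30.4 + (9)² = 111.4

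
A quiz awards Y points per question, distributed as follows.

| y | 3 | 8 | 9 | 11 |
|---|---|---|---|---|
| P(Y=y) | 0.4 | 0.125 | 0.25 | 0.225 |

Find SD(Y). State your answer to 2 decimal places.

3.33

E[Y] = (3)(0.4) + (8)(0.125) + (9)(0.25) + (11)(0.225) = 6.925
E[Y²] = (3)²(0.4) + (8)²(0.125) + (9)²(0.25) + (11)²(0.225) = 59.075
Var(Y) = E[Y²] − (E[Y])² = 59.075 − (6.925)² = 11.119375
SD(Y) = √11.119375 ≈ 3.33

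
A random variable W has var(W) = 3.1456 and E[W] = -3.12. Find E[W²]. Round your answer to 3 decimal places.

E[W²] = var(W) + (E[W])² = 3.1456 + (-3.12)² = 12.88

12.880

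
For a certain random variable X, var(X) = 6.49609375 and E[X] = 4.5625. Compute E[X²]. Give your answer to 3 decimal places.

E[X²] = var(X) + (E[X])² = 6.49609375 + (4.5625)² = 27.3125

27.313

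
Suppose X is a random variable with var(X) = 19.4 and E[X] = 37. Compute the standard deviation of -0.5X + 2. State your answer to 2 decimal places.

var(-0.5X + 2) = (-0.5)²·19.4 = 4.85
SD(-0.5X + 2) = √4.85 ≈ 2.20

2.20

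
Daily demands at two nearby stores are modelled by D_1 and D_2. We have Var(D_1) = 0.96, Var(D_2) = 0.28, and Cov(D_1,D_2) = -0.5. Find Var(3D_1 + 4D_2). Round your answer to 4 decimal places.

Var(3D_1 + 4D_2) = (3)²·Var(D_1) + (4)²·Var(D_2) + 2·(3)·(4)·Cov(D_1,D_2)
= 9·0.96 + 16·0.28 + 24·-0.5 = 1.12

1.1200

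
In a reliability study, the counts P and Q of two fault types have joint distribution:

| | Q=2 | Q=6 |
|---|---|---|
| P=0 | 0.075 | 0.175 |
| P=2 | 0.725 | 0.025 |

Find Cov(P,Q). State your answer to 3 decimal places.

-1.000

E[P] = 1.5,  E[Q] = 2.8
E[PQ] = 3.2
Cov(P,Q) = E[PQ] − E[P]E[Q] = 3.2 − (1.5)(2.8) = -1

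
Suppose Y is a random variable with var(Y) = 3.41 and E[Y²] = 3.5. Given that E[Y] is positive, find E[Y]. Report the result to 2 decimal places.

(E[Y])² = E[Y²] − var(Y) = 3.5 − 3.41 = 0.09
E[Y] = √0.09 = 0.3

0.30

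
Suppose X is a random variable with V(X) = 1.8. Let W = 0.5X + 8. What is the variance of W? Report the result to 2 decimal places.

0.45

V(0.5X + 8) = (0.5)²·V(X) = 0.25·1.8 = 0.45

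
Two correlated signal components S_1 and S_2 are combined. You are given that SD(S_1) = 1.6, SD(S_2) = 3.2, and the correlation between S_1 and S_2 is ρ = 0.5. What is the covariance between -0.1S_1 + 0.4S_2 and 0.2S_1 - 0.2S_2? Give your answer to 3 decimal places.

Var(S_1) = (1.6)² = 2.56;  Var(S_2) = (3.2)² = 10.24
Cov(S_1,S_2) = ρ·SD(S_1)·SD(S_2) = 0.5·1.6·3.2 = 2.56
Cov(-0.1S_1 + 0.4S_2, 0.2S_1 - 0.2S_2) = (-0.1)(0.2)Var(S_1) + (0.4)(-0.2)Var(S_2) + [(-0.1)(-0.2) + (0.4)(0.2)]Cov(S_1,S_2)
= -0.02·2.56 + -0.08·10.24 + 0.1·2.56 = -0.6144

-0.614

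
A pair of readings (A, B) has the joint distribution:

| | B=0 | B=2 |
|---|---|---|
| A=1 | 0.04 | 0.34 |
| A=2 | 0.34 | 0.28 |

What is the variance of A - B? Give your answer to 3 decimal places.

1.596

E[A] = 1.62,  E[B] = 1.24,  E[AB] = 1.8
var(A) = 2.86 − (1.62)² = 0.2356;  var(B) = 2.48 − (1.24)² = 0.9424
cov(A,B) = 1.8 − (1.62)(1.24) = -0.2088
var(A - B) = (1)²·0.2356 + (-1)²·0.9424 + 2·(1)·(-1)·-0.2088 = 1.5956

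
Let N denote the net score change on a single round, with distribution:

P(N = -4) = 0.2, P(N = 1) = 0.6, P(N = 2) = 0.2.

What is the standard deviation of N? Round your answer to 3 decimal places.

E[N] = (-4)(0.2) + (1)(0.6) + (2)(0.2) = 0.2
E[N²] = (-4)²(0.2) + (1)²(0.6) + (2)²(0.2) = 4.6
var(N) = E[N²] − (E[N])² = 4.6 − (0.2)² = 4.56
SD(N) = √4.56 ≈ 2.135

2.135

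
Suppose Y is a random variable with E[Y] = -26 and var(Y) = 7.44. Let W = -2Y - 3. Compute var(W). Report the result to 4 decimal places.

29.7600

var(-2Y - 3) = (-2)²·var(Y) = 4·7.44 = 29.76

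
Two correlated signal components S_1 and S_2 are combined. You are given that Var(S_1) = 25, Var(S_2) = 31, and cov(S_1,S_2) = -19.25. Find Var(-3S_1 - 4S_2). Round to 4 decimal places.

259.0000

Var(-3S_1 - 4S_2) = (-3)²·Var(S_1) + (-4)²·Var(S_2) + 2·(-3)·(-4)·cov(S_1,S_2)
= 9·25 + 16·31 + 24·-19.25 = 259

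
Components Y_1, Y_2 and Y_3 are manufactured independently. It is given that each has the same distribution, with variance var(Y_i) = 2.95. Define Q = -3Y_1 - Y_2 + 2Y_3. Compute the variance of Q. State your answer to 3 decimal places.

41.300

By independence, var(Q) = (-3)²var(Y_1) + (-1)²var(Y_2) + (2)²var(Y_3)
= (-3)²·2.95 + (-1)²·2.95 + (2)²·2.95 = 41.3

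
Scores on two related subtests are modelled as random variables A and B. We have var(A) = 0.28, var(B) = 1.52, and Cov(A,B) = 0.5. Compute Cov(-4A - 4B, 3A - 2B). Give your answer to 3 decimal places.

Cov(-4A - 4B, 3A - 2B) = (-4)(3)var(A) + (-4)(-2)var(B) + [(-4)(-2) + (-4)(3)]Cov(A,B)
= -12·0.28 + 8·1.52 + -4·0.5 = 6.8

6.800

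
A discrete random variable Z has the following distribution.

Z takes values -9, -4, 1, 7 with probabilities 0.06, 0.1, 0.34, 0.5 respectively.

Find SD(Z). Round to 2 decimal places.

4.78

E[Z] = (-9)(0.06) + (-4)(0.1) + (1)(0.34) + (7)(0.5) = 2.9
E[Z²] = (-9)²(0.06) + (-4)²(0.1) + (1)²(0.34) + (7)²(0.5) = 31.3
V(Z) = E[Z²] − (E[Z])² = 31.3 − (2.9)² = 22.89
SD(Z) = √22.89 ≈ 4.78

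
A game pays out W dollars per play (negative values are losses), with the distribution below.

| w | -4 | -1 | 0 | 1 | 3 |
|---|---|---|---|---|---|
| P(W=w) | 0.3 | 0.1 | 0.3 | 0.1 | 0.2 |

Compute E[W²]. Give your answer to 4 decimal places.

6.8000

E[W²] = (-4)²(0.3) + (-1)²(0.1) + (0)²(0.3) + (1)²(0.1) + (3)²(0.2) = 6.8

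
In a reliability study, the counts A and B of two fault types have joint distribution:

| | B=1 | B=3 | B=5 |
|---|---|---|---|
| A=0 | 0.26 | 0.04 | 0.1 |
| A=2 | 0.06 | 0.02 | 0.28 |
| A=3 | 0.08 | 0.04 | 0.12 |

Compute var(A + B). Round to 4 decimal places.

E[A] = 1.44,  E[B] = 3.2,  E[AB] = 5.44
var(A) = 3.6 − (1.44)² = 1.5264;  var(B) = 13.8 − (3.2)² = 3.56
Cov(A,B) = 5.44 − (1.44)(3.2) = 0.832
var(A + B) = (1)²·1.5264 + (1)²·3.56 + 2·(1)·(1)·0.832 = 6.7504

6.7504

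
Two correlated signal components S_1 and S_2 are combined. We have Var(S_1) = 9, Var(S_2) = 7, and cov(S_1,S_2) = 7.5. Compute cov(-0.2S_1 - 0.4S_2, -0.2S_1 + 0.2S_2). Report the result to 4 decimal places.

0.1000

cov(-0.2S_1 - 0.4S_2, -0.2S_1 + 0.2S_2) = (-0.2)(-0.2)Var(S_1) + (-0.4)(0.2)Var(S_2) + [(-0.2)(0.2) + (-0.4)(-0.2)]cov(S_1,S_2)
= 0.04·9 + -0.08·7 + 0.04·7.5 = 0.1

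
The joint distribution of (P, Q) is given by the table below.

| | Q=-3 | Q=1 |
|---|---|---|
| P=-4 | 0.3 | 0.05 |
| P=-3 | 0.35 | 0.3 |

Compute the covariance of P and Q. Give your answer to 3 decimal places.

E[P] = -3.35,  E[Q] = -1.6
E[PQ] = 5.65
cov(P,Q) = E[PQ] − E[P]E[Q] = 5.65 − (-3.35)(-1.6) = 0.29

0.290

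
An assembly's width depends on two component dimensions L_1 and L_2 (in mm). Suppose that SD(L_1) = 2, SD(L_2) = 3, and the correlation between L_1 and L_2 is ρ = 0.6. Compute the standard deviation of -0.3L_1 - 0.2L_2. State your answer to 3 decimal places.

1.073

var(L_1) = (2)² = 4;  var(L_2) = (3)² = 9
Cov(L_1,L_2) = ρ·SD(L_1)·SD(L_2) = 0.6·2·3 = 3.6
var(-0.3L_1 - 0.2L_2) = (-0.3)²·var(L_1) + (-0.2)²·var(L_2) + 2·(-0.3)·(-0.2)·Cov(L_1,L_2)
= 0.09·4 + 0.04·9 + 0.12·3.6 = 1.152
SD(-0.3L_1 - 0.2L_2) = √1.152 ≈ 1.073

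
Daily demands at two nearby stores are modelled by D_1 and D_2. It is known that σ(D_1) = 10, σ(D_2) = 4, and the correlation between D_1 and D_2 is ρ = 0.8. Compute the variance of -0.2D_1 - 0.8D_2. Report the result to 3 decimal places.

24.480

var(D_1) = (10)² = 100;  var(D_2) = (4)² = 16
cov(D_1,D_2) = ρ·σ(D_1)·σ(D_2) = 0.8·10·4 = 32
var(-0.2D_1 - 0.8D_2) = (-0.2)²·var(D_1) + (-0.8)²·var(D_2) + 2·(-0.2)·(-0.8)·cov(D_1,D_2)
= 0.04·100 + 0.64·16 + 0.32·32 = 24.48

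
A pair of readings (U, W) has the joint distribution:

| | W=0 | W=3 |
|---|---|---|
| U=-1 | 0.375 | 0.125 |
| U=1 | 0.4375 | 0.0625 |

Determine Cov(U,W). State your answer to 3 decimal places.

E[U] = 0,  E[W] = 0.5625
E[UW] = -0.1875
Cov(U,W) = E[UW] − E[U]E[W] = -0.1875 − (0)(0.5625) = -0.1875

-0.188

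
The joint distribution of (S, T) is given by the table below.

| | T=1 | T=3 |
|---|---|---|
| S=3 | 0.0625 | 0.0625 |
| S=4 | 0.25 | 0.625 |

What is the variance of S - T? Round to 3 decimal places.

E[S] = 3.875,  E[T] = 2.375,  E[ST] = 9.25
V(S) = 15.125 − (3.875)² = 0.109375;  V(T) = 6.5 − (2.375)² = 0.859375
cov(S,T) = 9.25 − (3.875)(2.375) = 0.046875
V(S - T) = (1)²·0.109375 + (-1)²·0.859375 + 2·(1)·(-1)·0.046875 = 0.875

0.875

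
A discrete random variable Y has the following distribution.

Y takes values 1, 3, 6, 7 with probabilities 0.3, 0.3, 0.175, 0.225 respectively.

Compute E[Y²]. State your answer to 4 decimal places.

E[Y²] = (1)²(0.3) + (3)²(0.3) + (6)²(0.175) + (7)²(0.225) = 20.325

20.3250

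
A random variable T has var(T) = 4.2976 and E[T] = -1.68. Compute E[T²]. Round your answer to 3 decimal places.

E[T²] = var(T) + (E[T])² = 4.2976 + (-1.68)² = 7.12

7.120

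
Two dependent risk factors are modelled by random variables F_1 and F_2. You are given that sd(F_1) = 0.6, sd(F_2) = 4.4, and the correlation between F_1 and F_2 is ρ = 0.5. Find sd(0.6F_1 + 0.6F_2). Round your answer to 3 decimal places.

2.837

Var(F_1) = (0.6)² = 0.36;  Var(F_2) = (4.4)² = 19.36
Cov(F_1,F_2) = ρ·sd(F_1)·sd(F_2) = 0.5·0.6·4.4 = 1.32
Var(0.6F_1 + 0.6F_2) = (0.6)²·Var(F_1) + (0.6)²·Var(F_2) + 2·(0.6)·(0.6)·Cov(F_1,F_2)
= 0.36·0.36 + 0.36·19.36 + 0.72·1.32 = 8.0496
sd(0.6F_1 + 0.6F_2) = √8.0496 ≈ 2.837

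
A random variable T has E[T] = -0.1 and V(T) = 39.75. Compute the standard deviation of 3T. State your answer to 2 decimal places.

18.91

V(3T) = (3)²·39.75 = 357.75
sd(3T) = √357.75 ≈ 18.91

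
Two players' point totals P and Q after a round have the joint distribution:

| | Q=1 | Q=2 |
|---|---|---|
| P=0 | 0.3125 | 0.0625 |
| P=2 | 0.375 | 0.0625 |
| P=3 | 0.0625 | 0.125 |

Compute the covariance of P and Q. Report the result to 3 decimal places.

E[P] = 1.4375,  E[Q] = 1.25
E[PQ] = 1.9375
Cov(P,Q) = E[PQ] − E[P]E[Q] = 1.9375 − (1.4375)(1.25) = 0.140625

0.141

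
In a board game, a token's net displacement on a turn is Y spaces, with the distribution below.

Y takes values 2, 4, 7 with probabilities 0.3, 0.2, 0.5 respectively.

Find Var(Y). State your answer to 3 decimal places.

4.890

E[Y] = (2)(0.3) + (4)(0.2) + (7)(0.5) = 4.9
E[Y²] = (2)²(0.3) + (4)²(0.2) + (7)²(0.5) = 28.9
Var(Y) = E[Y²] − (E[Y])² = 28.9 − (4.9)² = 4.89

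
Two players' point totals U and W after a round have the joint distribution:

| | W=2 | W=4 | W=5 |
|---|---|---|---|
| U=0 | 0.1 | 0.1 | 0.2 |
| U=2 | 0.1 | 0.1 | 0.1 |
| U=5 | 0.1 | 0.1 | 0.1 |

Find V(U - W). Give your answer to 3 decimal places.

E[U] = 2.1,  E[W] = 3.8,  E[UW] = 7.7
V(U) = 8.7 − (2.1)² = 4.29;  V(W) = 16 − (3.8)² = 1.56
Cov(U,W) = 7.7 − (2.1)(3.8) = -0.28
V(U - W) = (1)²·4.29 + (-1)²·1.56 + 2·(1)·(-1)·-0.28 = 6.41

6.410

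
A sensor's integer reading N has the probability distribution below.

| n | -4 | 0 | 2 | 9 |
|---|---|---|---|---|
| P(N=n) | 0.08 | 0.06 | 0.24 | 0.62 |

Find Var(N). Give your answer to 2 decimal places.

E[N] = (-4)(0.08) + (0)(0.06) + (2)(0.24) + (9)(0.62) = 5.74
E[N²] = (-4)²(0.08) + (0)²(0.06) + (2)²(0.24) + (9)²(0.62) = 52.46
Var(N) = E[N²] − (E[N])² = 52.46 − (5.74)² = 19.5124

19.51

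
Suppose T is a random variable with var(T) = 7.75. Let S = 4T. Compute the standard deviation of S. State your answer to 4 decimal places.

var(4T) = (4)²·7.75 = 124
SD(S) = √124 ≈ 11.1355

11.1355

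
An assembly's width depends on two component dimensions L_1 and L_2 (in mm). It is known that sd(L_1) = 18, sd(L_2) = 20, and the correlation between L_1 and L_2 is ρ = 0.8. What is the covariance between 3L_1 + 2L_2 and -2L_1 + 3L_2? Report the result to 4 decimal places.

Var(L_1) = (18)² = 324;  Var(L_2) = (20)² = 400
Cov(L_1,L_2) = ρ·sd(L_1)·sd(L_2) = 0.8·18·20 = 288
Cov(3L_1 + 2L_2, -2L_1 + 3L_2) = (3)(-2)Var(L_1) + (2)(3)Var(L_2) + [(3)(3) + (2)(-2)]Cov(L_1,L_2)
= -6·324 + 6·400 + 5·288 = 1896

1896.0000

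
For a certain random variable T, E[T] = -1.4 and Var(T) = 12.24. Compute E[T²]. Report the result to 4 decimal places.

E[T²] = Var(T) + (E[T])² = 12.24 + (-1.4)² = 14.2

14.2000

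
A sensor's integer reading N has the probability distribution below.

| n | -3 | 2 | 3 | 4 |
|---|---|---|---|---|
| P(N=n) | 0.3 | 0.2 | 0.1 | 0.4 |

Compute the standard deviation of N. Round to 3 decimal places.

E[N] = (-3)(0.3) + (2)(0.2) + (3)(0.1) + (4)(0.4) = 1.4
E[N²] = (-3)²(0.3) + (2)²(0.2) + (3)²(0.1) + (4)²(0.4) = 10.8
V(N) = E[N²] − (E[N])² = 10.8 − (1.4)² = 8.84
σ(N) = √8.84 ≈ 2.973

2.973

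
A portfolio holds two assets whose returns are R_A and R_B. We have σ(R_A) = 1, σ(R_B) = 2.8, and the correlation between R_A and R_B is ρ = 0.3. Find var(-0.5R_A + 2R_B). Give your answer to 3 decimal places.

29.930

var(R_A) = (1)² = 1;  var(R_B) = (2.8)² = 7.84
Cov(R_A,R_B) = ρ·σ(R_A)·σ(R_B) = 0.3·1·2.8 = 0.84
var(-0.5R_A + 2R_B) = (-0.5)²·var(R_A) + (2)²·var(R_B) + 2·(-0.5)·(2)·Cov(R_A,R_B)
= 0.25·1 + 4·7.84 + -2·0.84 = 29.93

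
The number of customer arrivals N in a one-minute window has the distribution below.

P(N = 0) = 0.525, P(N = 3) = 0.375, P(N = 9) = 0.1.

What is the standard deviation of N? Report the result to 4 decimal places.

2.7156

E[N] = (0)(0.525) + (3)(0.375) + (9)(0.1) = 2.025
E[N²] = (0)²(0.525) + (3)²(0.375) + (9)²(0.1) = 11.475
V(N) = E[N²] − (E[N])² = 11.475 − (2.025)² = 7.374375
sd(N) = √7.374375 ≈ 2.7156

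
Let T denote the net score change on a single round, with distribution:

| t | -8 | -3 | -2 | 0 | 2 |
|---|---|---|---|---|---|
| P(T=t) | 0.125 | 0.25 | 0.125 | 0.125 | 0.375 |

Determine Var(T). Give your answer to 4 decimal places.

10.6875

E[T] = (-8)(0.125) + (-3)(0.25) + (-2)(0.125) + (0)(0.125) + (2)(0.375) = -1.25
E[T²] = (-8)²(0.125) + (-3)²(0.25) + (-2)²(0.125) + (0)²(0.125) + (2)²(0.375) = 12.25
Var(T) = E[T²] − (E[T])² = 12.25 − (-1.25)² = 10.6875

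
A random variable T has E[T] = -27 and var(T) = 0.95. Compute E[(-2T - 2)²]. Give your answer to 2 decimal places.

E[-2T - 2] = -2·-27 − 2 = 52
var(-2T - 2) = (-2)²·0.95 = 3.8
E[(-2T - 2)²] = var((-2T - 2)) + (E[(-2T - 2)])² = 3.8 + (52)² = 2707.8

2707.80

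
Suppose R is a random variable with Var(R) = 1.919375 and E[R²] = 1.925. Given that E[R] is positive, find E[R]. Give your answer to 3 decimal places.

(E[R])² = E[R²] − Var(R) = 1.925 − 1.919375 = 0.005625
E[R] = √0.005625 = 0.075

0.075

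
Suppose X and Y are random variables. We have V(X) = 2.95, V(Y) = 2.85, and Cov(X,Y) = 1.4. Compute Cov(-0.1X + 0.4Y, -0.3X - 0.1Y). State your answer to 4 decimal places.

-0.1795

Cov(-0.1X + 0.4Y, -0.3X - 0.1Y) = (-0.1)(-0.3)V(X) + (0.4)(-0.1)V(Y) + [(-0.1)(-0.1) + (0.4)(-0.3)]Cov(X,Y)
= 0.03·2.95 + -0.04·2.85 + -0.11·1.4 = -0.1795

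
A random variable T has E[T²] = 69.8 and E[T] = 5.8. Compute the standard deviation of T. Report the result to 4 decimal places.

6.0133

Var(T) = 69.8 − (5.8)² = 36.16
SD(T) = √36.16 ≈ 6.0133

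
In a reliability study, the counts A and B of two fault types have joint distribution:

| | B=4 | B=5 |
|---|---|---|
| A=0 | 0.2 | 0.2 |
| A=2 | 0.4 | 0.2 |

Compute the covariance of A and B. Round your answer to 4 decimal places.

-0.0800

E[A] = 1.2,  E[B] = 4.4
E[AB] = 5.2
Cov(A,B) = E[AB] − E[A]E[B] = 5.2 − (1.2)(4.4) = -0.08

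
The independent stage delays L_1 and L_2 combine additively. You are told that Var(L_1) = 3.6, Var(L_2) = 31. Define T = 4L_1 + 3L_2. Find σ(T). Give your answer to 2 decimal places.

By independence, Var(T) = (4)²Var(L_1) + (3)²Var(L_2)
= (4)²·3.6 + (3)²·31 = 336.6
σ(T) = √336.6 ≈ 18.35

18.35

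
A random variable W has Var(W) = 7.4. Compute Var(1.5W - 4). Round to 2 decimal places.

16.65

Var(1.5W - 4) = (1.5)²·Var(W) = 2.25·7.4 = 16.65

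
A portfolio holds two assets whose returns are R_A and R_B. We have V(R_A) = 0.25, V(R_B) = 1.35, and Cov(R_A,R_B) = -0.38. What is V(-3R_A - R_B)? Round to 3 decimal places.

1.320

V(-3R_A - R_B) = (-3)²·V(R_A) + (-1)²·V(R_B) + 2·(-3)·(-1)·Cov(R_A,R_B)
= 9·0.25 + 1·1.35 + 6·-0.38 = 1.32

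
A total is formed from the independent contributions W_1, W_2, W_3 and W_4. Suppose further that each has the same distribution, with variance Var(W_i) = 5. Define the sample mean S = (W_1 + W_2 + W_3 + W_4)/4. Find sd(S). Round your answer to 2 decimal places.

1.12

By independence, Var(S) = (0.25)²Var(W_1) + (0.25)²Var(W_2) + (0.25)²Var(W_3) + (0.25)²Var(W_4)
= (0.25)²·5 + (0.25)²·5 + (0.25)²·5 + (0.25)²·5 = 1.25
sd(S) = √1.25 ≈ 1.12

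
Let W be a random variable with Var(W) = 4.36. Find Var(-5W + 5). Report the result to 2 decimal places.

109.00

Var(-5W + 5) = (-5)²·Var(W) = 25·4.36 = 109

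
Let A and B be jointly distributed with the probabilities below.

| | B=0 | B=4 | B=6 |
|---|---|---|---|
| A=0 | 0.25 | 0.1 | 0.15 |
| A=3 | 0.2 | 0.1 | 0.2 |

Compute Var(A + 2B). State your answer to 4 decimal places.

33.6100

E[A] = 1.5,  E[B] = 2.9,  E[AB] = 4.8
Var(A) = 4.5 − (1.5)² = 2.25;  Var(B) = 15.8 − (2.9)² = 7.39
Cov(A,B) = 4.8 − (1.5)(2.9) = 0.45
Var(A + 2B) = (1)²·2.25 + (2)²·7.39 + 2·(1)·(2)·0.45 = 33.61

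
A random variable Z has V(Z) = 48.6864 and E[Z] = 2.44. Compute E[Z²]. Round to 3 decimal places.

E[Z²] = V(Z) + (E[Z])² = 48.6864 + (2.44)² = 54.64

54.640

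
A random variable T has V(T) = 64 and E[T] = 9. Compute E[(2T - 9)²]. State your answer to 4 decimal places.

337.0000

E[2T - 9] = 2·9 − 9 = 9
V(2T - 9) = (2)²·64 = 256
E[(2T - 9)²] = V((2T - 9)) + (E[(2T - 9)])² = 256 + (9)² = 337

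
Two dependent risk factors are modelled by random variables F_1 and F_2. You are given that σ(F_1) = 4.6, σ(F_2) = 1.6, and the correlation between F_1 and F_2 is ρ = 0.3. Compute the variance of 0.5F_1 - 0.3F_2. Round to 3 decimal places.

4.858

Var(F_1) = (4.6)² = 21.16;  Var(F_2) = (1.6)² = 2.56
cov(F_1,F_2) = ρ·σ(F_1)·σ(F_2) = 0.3·4.6·1.6 = 2.208
Var(0.5F_1 - 0.3F_2) = (0.5)²·Var(F_1) + (-0.3)²·Var(F_2) + 2·(0.5)·(-0.3)·cov(F_1,F_2)
= 0.25·21.16 + 0.09·2.56 + -0.3·2.208 = 4.858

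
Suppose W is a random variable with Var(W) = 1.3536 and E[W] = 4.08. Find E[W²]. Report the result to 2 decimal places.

18.00

E[W²] = Var(W) + (E[W])² = 1.3536 + (4.08)² = 18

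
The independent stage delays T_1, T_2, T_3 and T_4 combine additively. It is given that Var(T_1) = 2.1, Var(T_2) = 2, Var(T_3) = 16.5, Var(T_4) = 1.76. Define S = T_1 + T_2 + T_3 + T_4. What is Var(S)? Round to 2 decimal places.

22.36

By independence, Var(S) = (1)²Var(T_1) + (1)²Var(T_2) + (1)²Var(T_3) + (1)²Var(T_4)
= (1)²·2.1 + (1)²·2 + (1)²·16.5 + (1)²·1.76 = 22.36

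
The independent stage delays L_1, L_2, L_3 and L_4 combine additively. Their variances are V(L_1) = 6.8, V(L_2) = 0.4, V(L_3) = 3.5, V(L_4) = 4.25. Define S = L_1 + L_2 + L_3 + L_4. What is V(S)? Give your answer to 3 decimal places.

By independence, V(S) = (1)²V(L_1) + (1)²V(L_2) + (1)²V(L_3) + (1)²V(L_4)
= (1)²·6.8 + (1)²·0.4 + (1)²·3.5 + (1)²·4.25 = 14.95

14.950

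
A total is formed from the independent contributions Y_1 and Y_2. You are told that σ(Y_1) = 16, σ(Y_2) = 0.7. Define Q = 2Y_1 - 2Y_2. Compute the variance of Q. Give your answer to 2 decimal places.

V(Y_1) = 256, V(Y_2) = 0.49
By independence, V(Q) = (2)²V(Y_1) + (-2)²V(Y_2)
= (2)²·256 + (-2)²·0.49 = 1025.96

1025.96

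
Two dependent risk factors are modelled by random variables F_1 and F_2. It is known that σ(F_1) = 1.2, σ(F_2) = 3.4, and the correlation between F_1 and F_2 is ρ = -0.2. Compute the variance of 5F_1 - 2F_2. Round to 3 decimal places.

V(F_1) = (1.2)² = 1.44;  V(F_2) = (3.4)² = 11.56
cov(F_1,F_2) = ρ·σ(F_1)·σ(F_2) = -0.2·1.2·3.4 = -0.816
V(5F_1 - 2F_2) = (5)²·V(F_1) + (-2)²·V(F_2) + 2·(5)·(-2)·cov(F_1,F_2)
= 25·1.44 + 4·11.56 + -20·-0.816 = 98.56

98.560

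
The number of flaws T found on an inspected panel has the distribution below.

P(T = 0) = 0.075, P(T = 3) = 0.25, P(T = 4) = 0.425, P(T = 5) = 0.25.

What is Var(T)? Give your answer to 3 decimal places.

E[T] = (0)(0.075) + (3)(0.25) + (4)(0.425) + (5)(0.25) = 3.7
E[T²] = (0)²(0.075) + (3)²(0.25) + (4)²(0.425) + (5)²(0.25) = 15.3
Var(T) = E[T²] − (E[T])² = 15.3 − (3.7)² = 1.61

1.610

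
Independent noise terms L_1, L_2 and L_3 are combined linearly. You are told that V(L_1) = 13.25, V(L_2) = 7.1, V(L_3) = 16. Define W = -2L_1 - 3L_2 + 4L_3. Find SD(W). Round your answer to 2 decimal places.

By independence, V(W) = (-2)²V(L_1) + (-3)²V(L_2) + (4)²V(L_3)
= (-2)²·13.25 + (-3)²·7.1 + (4)²·16 = 372.9
SD(W) = √372.9 ≈ 19.31

19.31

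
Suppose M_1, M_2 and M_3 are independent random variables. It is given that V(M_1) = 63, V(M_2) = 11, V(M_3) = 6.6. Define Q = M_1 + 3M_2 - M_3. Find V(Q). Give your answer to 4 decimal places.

168.6000

By independence, V(Q) = (1)²V(M_1) + (3)²V(M_2) + (-1)²V(M_3)
= (1)²·63 + (3)²·11 + (-1)²·6.6 = 168.6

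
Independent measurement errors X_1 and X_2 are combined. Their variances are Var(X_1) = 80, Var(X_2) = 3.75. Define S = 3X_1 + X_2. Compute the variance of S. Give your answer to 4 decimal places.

By independence, Var(S) = (3)²Var(X_1) + (1)²Var(X_2)
= (3)²·80 + (1)²·3.75 = 723.75

723.7500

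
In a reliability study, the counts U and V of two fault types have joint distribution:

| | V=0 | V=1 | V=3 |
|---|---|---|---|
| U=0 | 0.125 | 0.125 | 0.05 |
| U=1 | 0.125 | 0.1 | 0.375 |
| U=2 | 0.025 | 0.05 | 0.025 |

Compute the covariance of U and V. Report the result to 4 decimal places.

E[U] = 0.8,  E[V] = 1.625
E[UV] = 1.475
Cov(U,V) = E[UV] − E[U]E[V] = 1.475 − (0.8)(1.625) = 0.175

0.1750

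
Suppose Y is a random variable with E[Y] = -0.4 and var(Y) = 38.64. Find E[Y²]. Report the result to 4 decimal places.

E[Y²] = var(Y) + (E[Y])² = 38.64 + (-0.4)² = 38.8

38.8000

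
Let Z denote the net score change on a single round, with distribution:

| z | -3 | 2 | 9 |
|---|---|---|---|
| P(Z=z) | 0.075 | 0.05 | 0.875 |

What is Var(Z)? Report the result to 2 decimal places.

11.69

E[Z] = (-3)(0.075) + (2)(0.05) + (9)(0.875) = 7.75
E[Z²] = (-3)²(0.075) + (2)²(0.05) + (9)²(0.875) = 71.75
Var(Z) = E[Z²] − (E[Z])² = 71.75 − (7.75)² = 11.6875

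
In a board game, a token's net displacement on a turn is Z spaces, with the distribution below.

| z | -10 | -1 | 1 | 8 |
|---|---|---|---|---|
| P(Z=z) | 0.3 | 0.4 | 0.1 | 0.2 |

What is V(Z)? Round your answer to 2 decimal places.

40.41

E[Z] = (-10)(0.3) + (-1)(0.4) + (1)(0.1) + (8)(0.2) = -1.7
E[Z²] = (-10)²(0.3) + (-1)²(0.4) + (1)²(0.1) + (8)²(0.2) = 43.3
V(Z) = E[Z²] − (E[Z])² = 43.3 − (-1.7)² = 40.41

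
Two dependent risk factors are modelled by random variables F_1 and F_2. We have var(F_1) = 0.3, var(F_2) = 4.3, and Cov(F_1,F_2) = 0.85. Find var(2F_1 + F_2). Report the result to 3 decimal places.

8.900

var(2F_1 + F_2) = (2)²·var(F_1) + (1)²·var(F_2) + 2·(2)·(1)·Cov(F_1,F_2)
= 4·0.3 + 1·4.3 + 4·0.85 = 8.9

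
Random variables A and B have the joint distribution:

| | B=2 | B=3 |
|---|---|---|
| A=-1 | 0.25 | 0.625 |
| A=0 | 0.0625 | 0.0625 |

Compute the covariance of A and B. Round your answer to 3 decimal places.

E[A] = -0.875,  E[B] = 2.6875
E[AB] = -2.375
Cov(A,B) = E[AB] − E[A]E[B] = -2.375 − (-0.875)(2.6875) = -0.0234375

-0.023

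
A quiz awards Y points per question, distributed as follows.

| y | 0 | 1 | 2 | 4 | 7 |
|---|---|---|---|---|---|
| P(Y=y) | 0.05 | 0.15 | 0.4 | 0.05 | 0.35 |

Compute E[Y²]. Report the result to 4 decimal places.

19.7000

E[Y²] = (0)²(0.05) + (1)²(0.15) + (2)²(0.4) + (4)²(0.05) + (7)²(0.35) = 19.7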